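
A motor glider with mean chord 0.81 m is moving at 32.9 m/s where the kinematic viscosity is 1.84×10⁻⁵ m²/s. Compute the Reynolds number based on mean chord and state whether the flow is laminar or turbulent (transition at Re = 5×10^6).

Re = 1.45×10^6 (laminar)

Re = v·c/ν = 32.9 × 0.81 / (1.84×10⁻⁵) = 1.45×10^6
Since 1.45×10^6 < 5×10^6, the flow is laminar.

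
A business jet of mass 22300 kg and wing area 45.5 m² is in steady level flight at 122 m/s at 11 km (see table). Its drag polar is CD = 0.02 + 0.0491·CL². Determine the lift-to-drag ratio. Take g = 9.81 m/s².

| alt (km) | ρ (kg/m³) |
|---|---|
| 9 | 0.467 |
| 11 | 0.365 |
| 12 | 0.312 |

At 11 km, from the table: ρ = 0.365 kg/m³.
Weight W = mg = 22300 × 9.81 = 2.1876×10^5 N; in level flight L = W.
q = ½ρv² = ½ × 0.365 × 122² = 2716 Pa.
CL = W/(q·S) = 2.1876×10^5 / (2716 × 45.5) = 1.77.
CD = 0.02 + 0.0491 × 1.77² = 0.1738.
L/D = CL/CD = 1.77 / 0.1738 = 10.2

L/D = 10.2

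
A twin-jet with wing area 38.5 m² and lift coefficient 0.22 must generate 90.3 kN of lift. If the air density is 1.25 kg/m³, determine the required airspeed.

L = ½ρv²S·CL ⇒ v = √(2L/(ρ·S·CL))
v = √(2 × 90300 / (1.25 × 38.5 × 0.22)) = √17060 = 131 m/s

v = 131 m/s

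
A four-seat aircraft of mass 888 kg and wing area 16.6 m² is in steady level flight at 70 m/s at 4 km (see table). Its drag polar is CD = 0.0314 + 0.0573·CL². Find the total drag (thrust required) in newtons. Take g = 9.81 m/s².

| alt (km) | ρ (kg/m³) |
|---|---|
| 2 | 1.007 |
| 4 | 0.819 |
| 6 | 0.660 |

D = 1180 N

At 4 km, from the table: ρ = 0.819 kg/m³.
Level flight ⇒ L = W = m·g = 888 × 9.81 = 8711.3 N.
Dynamic pressure q = 0.5 × 0.819 × 70² = 2007 Pa.
Required CL = L/(qS) = 8711.3/(2007·16.6) = 0.2615.
CD = 0.0314 + 0.0573 × 0.2615² = 0.03532.
D = q·S·CD = 2007 × 16.6 × 0.03532 = 1176 N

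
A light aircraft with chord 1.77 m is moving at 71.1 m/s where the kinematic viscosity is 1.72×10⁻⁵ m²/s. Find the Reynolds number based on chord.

Re = 7.32×10^6

Re = v·c/ν = 71.1 × 1.77 / (1.72×10⁻⁵) = 7.32×10^6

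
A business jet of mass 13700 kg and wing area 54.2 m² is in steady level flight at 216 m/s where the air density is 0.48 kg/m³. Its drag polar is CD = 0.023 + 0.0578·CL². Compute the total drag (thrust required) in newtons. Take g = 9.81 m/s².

In steady level flight, lift balances weight: W = mg = 13700 × 9.81 = 1.344×10^5 N.
Dynamic pressure q = 0.5 × 0.48 × 216² = 11200 Pa.
Required CL = L/(qS) = 1.344×10^5/(11200·54.2) = 0.2214.
CD = 0.023 + 0.0578 × 0.2214² = 0.02583.
D = q·S·CD = 11200 × 54.2 × 0.02583 = 15680 N

D = 15700 N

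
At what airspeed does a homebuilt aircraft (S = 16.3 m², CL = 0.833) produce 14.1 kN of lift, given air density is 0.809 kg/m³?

L = ½ρv²S·CL ⇒ v = √(2L/(ρ·S·CL))
v = √(2 × 14100 / (0.809 × 16.3 × 0.833)) = √2567 = 50.7 m/s

v = 50.7 m/s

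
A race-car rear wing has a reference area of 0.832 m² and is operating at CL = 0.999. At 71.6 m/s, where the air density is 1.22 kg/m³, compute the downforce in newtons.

L = 2600 N

L = ½ρv²S·CL = ½ × 1.22 × 71.6² × 0.832 × 0.999 = 2600 N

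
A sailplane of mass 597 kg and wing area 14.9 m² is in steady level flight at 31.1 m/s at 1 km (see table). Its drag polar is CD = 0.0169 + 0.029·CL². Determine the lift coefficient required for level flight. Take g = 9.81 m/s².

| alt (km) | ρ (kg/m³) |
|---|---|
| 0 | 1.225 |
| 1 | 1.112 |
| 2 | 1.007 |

At 1 km, from the table: ρ = 1.112 kg/m³.
Level flight ⇒ L = W = m·g = 597 × 9.81 = 5856.6 N.
q = ½ρv² = ½ × 1.112 × 31.1² = 537.8 Pa.
CL = 2W/(ρv²S) = 2×5856.6/(1.112×31.1²×14.9) = 0.7309.

CL = 0.731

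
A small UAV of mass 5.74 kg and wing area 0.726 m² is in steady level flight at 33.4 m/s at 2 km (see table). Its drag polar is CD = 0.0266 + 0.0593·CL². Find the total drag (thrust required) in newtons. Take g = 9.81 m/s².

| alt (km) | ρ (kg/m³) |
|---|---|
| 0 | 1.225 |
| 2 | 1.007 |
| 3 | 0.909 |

At 2 km, from the table: ρ = 1.007 kg/m³.
Weight W = mg = 5.74 × 9.81 = 56.309 N; in level flight L = W.
Dynamic pressure q = 0.5 × 1.007 × 33.4² = 561.7 Pa.
CL = 2W/(ρv²S) = 2×56.309/(1.007×33.4²×0.726) = 0.1381.
CD = 0.0266 + 0.0593 × 0.1381² = 0.02773.
D = q·S·CD = 561.7 × 0.726 × 0.02773 = 11.31 N

D = 11.3 N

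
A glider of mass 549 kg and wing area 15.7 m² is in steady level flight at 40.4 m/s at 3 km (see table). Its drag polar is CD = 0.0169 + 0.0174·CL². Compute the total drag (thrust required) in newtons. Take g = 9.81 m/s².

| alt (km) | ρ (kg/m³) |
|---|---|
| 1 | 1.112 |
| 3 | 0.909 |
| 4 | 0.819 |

At 3 km, from the table: ρ = 0.909 kg/m³.
Level flight ⇒ L = W = m·g = 549 × 9.81 = 5385.7 N.
Dynamic pressure q = 0.5 × 0.909 × 40.4² = 741.8 Pa.
CL = 2W/(ρv²S) = 2×5385.7/(0.909×40.4²×15.7) = 0.4624.
CD = 0.0169 + 0.0174 × 0.4624² = 0.02062.
D = q·S·CD = 741.8 × 15.7 × 0.02062 = 240.2 N

D = 240 N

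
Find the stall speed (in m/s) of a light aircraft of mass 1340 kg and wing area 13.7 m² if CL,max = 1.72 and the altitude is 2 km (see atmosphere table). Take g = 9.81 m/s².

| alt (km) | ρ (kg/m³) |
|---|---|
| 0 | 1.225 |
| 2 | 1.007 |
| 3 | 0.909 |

V_stall = 33.3 m/s

At 2 km, from the table: ρ = 1.007 kg/m³.
Stall occurs when L = W at CL,max. W = mg = 1340 × 9.81 = 13150 N.
V_stall = √(2W/(ρ·S·CL,max)) = √(2 × 13150 / (1.007 × 13.7 × 1.72))
V_stall = √1108 = 33.3 m/s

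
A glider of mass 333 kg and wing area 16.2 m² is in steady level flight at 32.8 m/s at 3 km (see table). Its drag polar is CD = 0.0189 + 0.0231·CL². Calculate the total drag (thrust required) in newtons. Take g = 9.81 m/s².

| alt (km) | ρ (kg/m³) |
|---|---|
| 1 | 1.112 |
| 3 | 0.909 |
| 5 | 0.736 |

D = 181 N

At 3 km, from the table: ρ = 0.909 kg/m³.
Weight W = mg = 333 × 9.81 = 3266.7 N; in level flight L = W.
q = ½ρv² = ½ × 0.909 × 32.8² = 489 Pa.
CL = 2W/(ρv²S) = 2×3266.7/(0.909×32.8²×16.2) = 0.4124.
CD = 0.0189 + 0.0231 × 0.4124² = 0.02283.
D = q·S·CD = 489 × 16.2 × 0.02283 = 180.8 N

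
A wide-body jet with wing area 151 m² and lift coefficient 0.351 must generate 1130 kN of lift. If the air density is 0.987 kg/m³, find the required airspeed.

L = ½ρv²S·CL ⇒ v = √(2L/(ρ·S·CL))
v = √(2 × 1.13×10^6 / (0.987 × 151 × 0.351)) = √43200 = 208 m/s

v = 208 m/s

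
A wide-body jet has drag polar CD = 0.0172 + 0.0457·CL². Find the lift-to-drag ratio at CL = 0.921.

CD = 0.0172 + 0.0457 × 0.921² = 0.05596
L/D = CL/CD = 0.921 / 0.05596 = 16.5

L/D = 16.5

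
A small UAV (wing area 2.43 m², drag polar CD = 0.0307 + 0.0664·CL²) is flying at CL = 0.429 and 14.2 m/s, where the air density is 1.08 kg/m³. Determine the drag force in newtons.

D = 11.4 N

CD = 0.0307 + 0.0664 × 0.429² = 0.04292
D = ½ρv²S·CD = ½ × 1.08 × 14.2² × 2.43 × 0.04292 = 11.4 N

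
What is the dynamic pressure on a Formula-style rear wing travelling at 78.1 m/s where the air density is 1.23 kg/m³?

q = 3750 Pa

q = ½ρv² = ½ × 1.23 × 78.1² = 3750 Pa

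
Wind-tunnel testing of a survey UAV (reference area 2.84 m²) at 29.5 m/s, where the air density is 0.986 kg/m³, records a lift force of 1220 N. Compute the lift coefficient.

CL = 1

From L = ½ρv²S·CL, rearranging gives CL = 2L/(ρv²S).
CL = 2 × 1220 / (0.986 × 29.5² × 2.84) = 1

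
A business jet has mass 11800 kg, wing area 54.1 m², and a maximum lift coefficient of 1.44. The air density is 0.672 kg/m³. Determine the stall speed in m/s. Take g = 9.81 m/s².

At stall, lift equals weight: L = W = m·g = 11800 × 9.81 = 1.158×10^5 N.
V_stall = √(2W/(ρ·S·CL,max)) = √(2 × 1.158×10^5 / (0.672 × 54.1 × 1.44))
V_stall = √4422 = 66.5 m/s

V_stall = 66.5 m/s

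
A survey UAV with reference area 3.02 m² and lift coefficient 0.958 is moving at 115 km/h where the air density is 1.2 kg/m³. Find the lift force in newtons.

Convert speed: v = 115 km/h ÷ 3.6 = 31.94 m/s.
Dynamic pressure q = ½ρv² = ½ × 1.2 × 31.94² = 612.3 Pa.
L = q·S·CL = 612.3 × 3.02 × 0.958 = 1770 N

L = 1770 N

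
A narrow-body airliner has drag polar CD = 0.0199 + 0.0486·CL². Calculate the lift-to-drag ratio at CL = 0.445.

L/D = 15.1

CD = 0.0199 + 0.0486 × 0.445² = 0.02952
L/D = CL/CD = 0.445 / 0.02952 = 15.1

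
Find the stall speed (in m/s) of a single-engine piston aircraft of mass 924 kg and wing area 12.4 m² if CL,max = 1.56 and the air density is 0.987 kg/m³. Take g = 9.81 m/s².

V_stall = 30.8 m/s

Weight W = mg = 924 × 9.81 = 9064 N.
V_stall = √(2W/(ρ·S·CL,max)) = √(2 × 9064 / (0.987 × 12.4 × 1.56))
V_stall = √949.5 = 30.8 m/s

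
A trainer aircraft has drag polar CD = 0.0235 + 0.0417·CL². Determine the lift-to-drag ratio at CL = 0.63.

L/D = 15.7

CD = 0.0235 + 0.0417 × 0.63² = 0.04005
L/D = CL/CD = 0.63 / 0.04005 = 15.7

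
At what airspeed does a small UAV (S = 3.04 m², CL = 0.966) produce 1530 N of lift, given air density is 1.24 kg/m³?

v = 29 m/s

L = ½ρv²S·CL ⇒ v = √(2L/(ρ·S·CL))
v = √(2 × 1530 / (1.24 × 3.04 × 0.966)) = √840.3 = 29 m/s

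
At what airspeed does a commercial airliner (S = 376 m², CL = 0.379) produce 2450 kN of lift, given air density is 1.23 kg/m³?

v = 167 m/s

L = ½ρv²S·CL ⇒ v = √(2L/(ρ·S·CL))
v = √(2 × 2.45×10^6 / (1.23 × 376 × 0.379)) = √27960 = 167 m/s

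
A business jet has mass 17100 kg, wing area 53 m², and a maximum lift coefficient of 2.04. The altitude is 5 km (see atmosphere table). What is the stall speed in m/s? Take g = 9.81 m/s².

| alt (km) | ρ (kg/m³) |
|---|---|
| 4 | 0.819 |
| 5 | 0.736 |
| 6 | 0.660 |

V_stall = 64.9 m/s

At 5 km, from the table: ρ = 0.736 kg/m³.
Stall occurs when L = W at CL,max. W = mg = 17100 × 9.81 = 1.678×10^5 N.
From L = ½ρV²S·CL,max = W: V_stall = √(2W/(ρSCL,max)) = √(2·1.678×10^5/(0.736·53·2.04))
V_stall = √4216 = 64.9 m/s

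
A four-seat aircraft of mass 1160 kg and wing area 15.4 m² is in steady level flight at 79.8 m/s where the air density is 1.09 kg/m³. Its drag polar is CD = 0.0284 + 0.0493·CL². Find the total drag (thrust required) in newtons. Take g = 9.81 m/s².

D = 1640 N

Weight W = mg = 1160 × 9.81 = 11380 N; in level flight L = W.
q = ½ρv² = ½ × 1.09 × 79.8² = 3471 Pa.
CL = W/(q·S) = 11380 / (3471 × 15.4) = 0.2129.
CD = 0.0284 + 0.0493 × 0.2129² = 0.03063.
D = q·S·CD = 3471 × 15.4 × 0.03063 = 1637 N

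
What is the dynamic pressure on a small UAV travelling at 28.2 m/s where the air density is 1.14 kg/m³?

q = 453 Pa

q = ½ρv² = ½ × 1.14 × 28.2² = 453 Pa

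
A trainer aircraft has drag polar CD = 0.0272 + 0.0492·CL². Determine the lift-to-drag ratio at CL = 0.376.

L/D = 11

CD = 0.0272 + 0.0492 × 0.376² = 0.03416
L/D = CL/CD = 0.376 / 0.03416 = 11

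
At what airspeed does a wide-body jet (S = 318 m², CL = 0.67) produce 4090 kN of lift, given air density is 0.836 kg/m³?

v = 214 m/s

L = ½ρv²S·CL ⇒ v = √(2L/(ρ·S·CL))
v = √(2 × 4.09×10^6 / (0.836 × 318 × 0.67)) = √45920 = 214 m/s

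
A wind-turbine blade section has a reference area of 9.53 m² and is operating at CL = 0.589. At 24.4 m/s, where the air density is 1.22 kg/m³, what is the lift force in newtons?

L = ½ρv²S·CL = ½ × 1.22 × 24.4² × 9.53 × 0.589 = 2040 N

L = 2040 N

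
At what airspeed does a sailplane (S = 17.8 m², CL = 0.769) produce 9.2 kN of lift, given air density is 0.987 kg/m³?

L = ½ρv²S·CL ⇒ v = √(2L/(ρ·S·CL))
v = √(2 × 9200 / (0.987 × 17.8 × 0.769)) = √1362 = 36.9 m/s

v = 36.9 m/s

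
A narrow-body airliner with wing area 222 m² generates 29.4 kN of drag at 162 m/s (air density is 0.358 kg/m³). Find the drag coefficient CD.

CD = 0.0282

From D = ½ρv²S·CD, rearranging gives CD = 2D/(ρv²S).
CD = 2 × 29400 / (0.358 × 162² × 222) = 0.0282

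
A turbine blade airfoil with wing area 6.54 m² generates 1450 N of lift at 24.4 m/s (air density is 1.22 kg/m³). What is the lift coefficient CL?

CL = 0.61

From L = ½ρv²S·CL, rearranging gives CL = 2L/(ρv²S).
CL = 2 × 1450 / (1.22 × 24.4² × 6.54) = 0.61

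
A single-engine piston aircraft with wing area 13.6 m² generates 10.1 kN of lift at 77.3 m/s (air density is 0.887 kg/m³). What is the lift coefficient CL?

CL = 0.28

From L = ½ρv²S·CL, rearranging gives CL = 2L/(ρv²S).
CL = 2 × 10100 / (0.887 × 77.3² × 13.6) = 0.28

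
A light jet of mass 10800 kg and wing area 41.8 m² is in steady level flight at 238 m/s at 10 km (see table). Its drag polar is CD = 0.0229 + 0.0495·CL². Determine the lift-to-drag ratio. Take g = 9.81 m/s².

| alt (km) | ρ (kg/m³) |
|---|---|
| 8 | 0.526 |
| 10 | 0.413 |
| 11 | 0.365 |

L/D = 8.59

At 10 km, from the table: ρ = 0.413 kg/m³.
In steady level flight, lift balances weight: W = mg = 10800 × 9.81 = 1.0595×10^5 N.
q = ½ρv² = ½ × 0.413 × 238² = 11700 Pa.
CL = 2W/(ρv²S) = 2×1.0595×10^5/(0.413×238²×41.8) = 0.2167.
CD = 0.0229 + 0.0495 × 0.2167² = 0.02522.
L/D = CL/CD = 0.2167 / 0.02522 = 8.59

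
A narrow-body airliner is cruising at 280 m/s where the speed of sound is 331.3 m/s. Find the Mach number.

M = 0.845

M = v/a = 280 / 331.3 = 0.845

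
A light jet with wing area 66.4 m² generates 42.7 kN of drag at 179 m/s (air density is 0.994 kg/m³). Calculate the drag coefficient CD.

CD = 0.0404

From D = ½ρv²S·CD, rearranging gives CD = 2D/(ρv²S).
CD = 2 × 42700 / (0.994 × 179² × 66.4) = 0.0404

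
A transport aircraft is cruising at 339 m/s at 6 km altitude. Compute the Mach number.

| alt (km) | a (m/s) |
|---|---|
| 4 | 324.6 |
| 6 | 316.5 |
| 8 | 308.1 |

M = 1.07

At 6 km, from the table: a = 316.5 m/s.
M = v/a = 339 / 316.5 = 1.07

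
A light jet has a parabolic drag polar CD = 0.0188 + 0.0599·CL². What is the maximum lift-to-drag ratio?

For CD = CD0 + K·CL², (L/D)max occurs at CL* = √(CD0/K) and equals 1/(2√(K·CD0)).
(L/D)max = 1/(2√(0.0599 × 0.0188)) = 1/(2 × 0.03356) = 14.9

(L/D)max = 14.9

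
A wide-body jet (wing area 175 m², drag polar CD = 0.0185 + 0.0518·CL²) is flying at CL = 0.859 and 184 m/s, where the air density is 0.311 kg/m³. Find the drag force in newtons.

D = 52300 N

CD = 0.0185 + 0.0518 × 0.859² = 0.05672
D = ½ρv²S·CD = ½ × 0.311 × 184² × 175 × 0.05672 = 52300 N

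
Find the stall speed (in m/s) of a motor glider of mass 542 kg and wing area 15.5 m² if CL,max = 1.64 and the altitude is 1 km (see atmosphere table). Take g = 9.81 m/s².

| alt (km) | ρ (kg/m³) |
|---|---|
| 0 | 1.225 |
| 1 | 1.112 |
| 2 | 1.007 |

At 1 km, from the table: ρ = 1.112 kg/m³.
Stall occurs when L = W at CL,max. W = mg = 542 × 9.81 = 5317 N.
From L = ½ρV²S·CL,max = W: V_stall = √(2W/(ρSCL,max)) = √(2·5317/(1.112·15.5·1.64))
V_stall = √376.2 = 19.4 m/s

V_stall = 19.4 m/s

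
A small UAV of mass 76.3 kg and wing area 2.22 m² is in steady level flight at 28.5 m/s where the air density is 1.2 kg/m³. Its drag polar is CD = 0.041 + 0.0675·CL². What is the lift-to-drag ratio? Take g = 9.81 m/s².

L/D = 9.44

In steady level flight, lift balances weight: W = mg = 76.3 × 9.81 = 748.5 N.
q = ½ρv² = ½ × 1.2 × 28.5² = 487.3 Pa.
CL = W/(q·S) = 748.5 / (487.3 × 2.22) = 0.6918.
CD = 0.041 + 0.0675 × 0.6918² = 0.07331.
L/D = CL/CD = 0.6918 / 0.07331 = 9.44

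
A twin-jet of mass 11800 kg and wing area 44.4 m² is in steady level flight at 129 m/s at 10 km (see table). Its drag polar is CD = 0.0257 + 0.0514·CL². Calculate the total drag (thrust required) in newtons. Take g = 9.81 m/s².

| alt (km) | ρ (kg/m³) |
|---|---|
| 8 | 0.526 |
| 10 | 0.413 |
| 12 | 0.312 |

At 10 km, from the table: ρ = 0.413 kg/m³.
Level flight ⇒ L = W = m·g = 11800 × 9.81 = 1.1576×10^5 N.
q = ½ρv² = ½ × 0.413 × 129² = 3436 Pa.
Required CL = L/(qS) = 1.1576×10^5/(3436·44.4) = 0.7587.
CD = 0.0257 + 0.0514 × 0.7587² = 0.05529.
D = q·S·CD = 3436 × 44.4 × 0.05529 = 8435 N

D = 8440 N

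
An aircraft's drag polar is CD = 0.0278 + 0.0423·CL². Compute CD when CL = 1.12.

CD = 0.0278 + 0.0423 × 1.12² = 0.0278 + 0.05306 = 0.0809

CD = 0.0809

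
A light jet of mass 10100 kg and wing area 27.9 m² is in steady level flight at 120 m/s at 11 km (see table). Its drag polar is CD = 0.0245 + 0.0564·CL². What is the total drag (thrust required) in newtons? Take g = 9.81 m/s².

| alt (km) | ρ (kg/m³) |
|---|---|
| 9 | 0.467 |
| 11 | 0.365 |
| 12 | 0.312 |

D = 9350 N

At 11 km, from the table: ρ = 0.365 kg/m³.
In steady level flight, lift balances weight: W = mg = 10100 × 9.81 = 99081 N.
Dynamic pressure q = 0.5 × 0.365 × 120² = 2628 Pa.
CL = 2W/(ρv²S) = 2×99081/(0.365×120²×27.9) = 1.351.
CD = 0.0245 + 0.0564 × 1.351² = 0.1275.
D = q·S·CD = 2628 × 27.9 × 0.1275 = 9348 N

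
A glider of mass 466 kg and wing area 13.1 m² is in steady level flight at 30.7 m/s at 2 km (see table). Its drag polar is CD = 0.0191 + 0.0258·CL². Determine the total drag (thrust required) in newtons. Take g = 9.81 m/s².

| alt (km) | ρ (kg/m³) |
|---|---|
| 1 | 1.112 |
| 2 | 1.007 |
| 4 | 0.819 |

At 2 km, from the table: ρ = 1.007 kg/m³.
Weight W = mg = 466 × 9.81 = 4571.5 N; in level flight L = W.
q = ½ρv² = ½ × 1.007 × 30.7² = 474.5 Pa.
CL = W/(q·S) = 4571.5 / (474.5 × 13.1) = 0.7354.
CD = 0.0191 + 0.0258 × 0.7354² = 0.03305.
D = q·S·CD = 474.5 × 13.1 × 0.03305 = 205.5 N

D = 205 N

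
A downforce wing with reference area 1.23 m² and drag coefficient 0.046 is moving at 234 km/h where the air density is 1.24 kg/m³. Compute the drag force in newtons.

D = 148 N

Convert speed: v = 234 km/h ÷ 3.6 = 65 m/s.
D = ½ρv²S·CD = ½ × 1.24 × 65² × 1.23 × 0.046 = 148 N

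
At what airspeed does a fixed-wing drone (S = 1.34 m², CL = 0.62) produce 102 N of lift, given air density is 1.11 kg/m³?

v = 14.9 m/s

L = ½ρv²S·CL ⇒ v = √(2L/(ρ·S·CL))
v = √(2 × 102 / (1.11 × 1.34 × 0.62)) = √221.2 = 14.9 m/s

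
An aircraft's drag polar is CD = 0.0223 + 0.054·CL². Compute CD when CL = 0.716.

CD = 0.0223 + 0.054 × 0.716² = 0.0223 + 0.02768 = 0.05

CD = 0.05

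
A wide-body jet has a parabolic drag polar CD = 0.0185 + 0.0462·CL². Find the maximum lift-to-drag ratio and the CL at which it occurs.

(L/D)max = 17.1, at CL = 0.633

For CD = CD0 + K·CL², (L/D)max occurs at CL* = √(CD0/K) and equals 1/(2√(K·CD0)).
(L/D)max = 1/(2√(0.0462 × 0.0185)) = 1/(2 × 0.02924) = 17.1
CL* = √(0.0185/0.0462) = 0.633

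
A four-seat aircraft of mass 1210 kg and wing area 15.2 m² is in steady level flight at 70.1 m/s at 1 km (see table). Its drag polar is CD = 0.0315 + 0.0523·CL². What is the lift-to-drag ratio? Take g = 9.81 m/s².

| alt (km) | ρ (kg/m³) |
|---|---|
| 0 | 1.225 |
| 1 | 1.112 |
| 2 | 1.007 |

L/D = 7.99

At 1 km, from the table: ρ = 1.112 kg/m³.
In steady level flight, lift balances weight: W = mg = 1210 × 9.81 = 11870 N.
Dynamic pressure q = 0.5 × 1.112 × 70.1² = 2732 Pa.
Required CL = L/(qS) = 11870/(2732·15.2) = 0.2858.
CD = 0.0315 + 0.0523 × 0.2858² = 0.03577.
L/D = CL/CD = 0.2858 / 0.03577 = 7.99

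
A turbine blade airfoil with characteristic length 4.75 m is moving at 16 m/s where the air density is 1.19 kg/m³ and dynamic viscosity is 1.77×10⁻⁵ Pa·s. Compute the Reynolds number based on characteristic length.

Re = ρ·v·c/μ = 1.19 × 16 × 4.75 / (1.77×10⁻⁵) = 5.11×10^6

Re = 5.11×10^6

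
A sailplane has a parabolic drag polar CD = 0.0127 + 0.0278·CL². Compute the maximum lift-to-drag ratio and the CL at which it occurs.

(L/D)max = 26.6, at CL = 0.676

For CD = CD0 + K·CL², (L/D)max occurs at CL* = √(CD0/K) and equals 1/(2√(K·CD0)).
(L/D)max = 1/(2√(0.0278 × 0.0127)) = 1/(2 × 0.01879) = 26.6
CL* = √(0.0127/0.0278) = 0.676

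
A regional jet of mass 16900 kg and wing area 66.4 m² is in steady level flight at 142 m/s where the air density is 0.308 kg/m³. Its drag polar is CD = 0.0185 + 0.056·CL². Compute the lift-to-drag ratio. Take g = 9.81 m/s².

Level flight ⇒ L = W = m·g = 16900 × 9.81 = 1.6579×10^5 N.
Dynamic pressure q = 0.5 × 0.308 × 142² = 3105 Pa.
CL = W/(q·S) = 1.6579×10^5 / (3105 × 66.4) = 0.8041.
CD = 0.0185 + 0.056 × 0.8041² = 0.0547.
L/D = CL/CD = 0.8041 / 0.0547 = 14.7

L/D = 14.7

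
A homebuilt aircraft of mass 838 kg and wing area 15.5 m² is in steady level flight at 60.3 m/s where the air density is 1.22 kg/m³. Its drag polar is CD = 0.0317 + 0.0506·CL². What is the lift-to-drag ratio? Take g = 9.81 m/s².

L/D = 6.91

In steady level flight, lift balances weight: W = mg = 838 × 9.81 = 8220.8 N.
q = ½ρv² = ½ × 1.22 × 60.3² = 2218 Pa.
CL = 2W/(ρv²S) = 2×8220.8/(1.22×60.3²×15.5) = 0.2391.
CD = 0.0317 + 0.0506 × 0.2391² = 0.03459.
L/D = CL/CD = 0.2391 / 0.03459 = 6.91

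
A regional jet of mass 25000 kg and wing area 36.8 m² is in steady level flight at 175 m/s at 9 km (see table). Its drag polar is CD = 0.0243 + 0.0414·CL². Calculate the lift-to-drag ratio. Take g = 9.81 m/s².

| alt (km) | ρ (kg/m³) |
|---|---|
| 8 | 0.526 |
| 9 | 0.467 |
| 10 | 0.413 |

L/D = 15.5

At 9 km, from the table: ρ = 0.467 kg/m³.
In steady level flight, lift balances weight: W = mg = 25000 × 9.81 = 2.4525×10^5 N.
Dynamic pressure q = 0.5 × 0.467 × 175² = 7151 Pa.
CL = 2W/(ρv²S) = 2×2.4525×10^5/(0.467×175²×36.8) = 0.932.
CD = 0.0243 + 0.0414 × 0.932² = 0.06026.
L/D = CL/CD = 0.932 / 0.06026 = 15.5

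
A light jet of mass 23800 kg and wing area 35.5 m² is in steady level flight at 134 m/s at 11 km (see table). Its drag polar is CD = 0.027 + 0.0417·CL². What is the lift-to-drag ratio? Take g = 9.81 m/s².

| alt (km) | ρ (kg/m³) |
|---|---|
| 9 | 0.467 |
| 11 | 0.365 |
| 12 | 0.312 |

At 11 km, from the table: ρ = 0.365 kg/m³.
Weight W = mg = 23800 × 9.81 = 2.3348×10^5 N; in level flight L = W.
Dynamic pressure q = 0.5 × 0.365 × 134² = 3277 Pa.
CL = W/(q·S) = 2.3348×10^5 / (3277 × 35.5) = 2.007.
CD = 0.027 + 0.0417 × 2.007² = 0.195.
L/D = CL/CD = 2.007 / 0.195 = 10.3

L/D = 10.3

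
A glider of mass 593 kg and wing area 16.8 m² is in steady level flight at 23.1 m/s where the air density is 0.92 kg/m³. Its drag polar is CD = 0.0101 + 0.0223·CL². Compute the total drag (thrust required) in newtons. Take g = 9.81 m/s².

Weight W = mg = 593 × 9.81 = 5817.3 N; in level flight L = W.
q = ½ρv² = ½ × 0.92 × 23.1² = 245.5 Pa.
CL = W/(q·S) = 5817.3 / (245.5 × 16.8) = 1.411.
CD = 0.0101 + 0.0223 × 1.411² = 0.05448.
D = q·S·CD = 245.5 × 16.8 × 0.05448 = 224.7 N

D = 225 N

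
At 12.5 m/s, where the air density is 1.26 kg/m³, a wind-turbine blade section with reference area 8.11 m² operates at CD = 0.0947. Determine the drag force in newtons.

D = 75.6 N

Dynamic pressure q = ½ρv² = ½ × 1.26 × 12.5² = 98.44 Pa.
D = q·S·CD = 98.44 × 8.11 × 0.0947 = 75.6 N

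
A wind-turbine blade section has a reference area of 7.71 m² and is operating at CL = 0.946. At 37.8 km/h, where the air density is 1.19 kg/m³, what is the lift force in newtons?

Convert speed: v = 37.8 km/h ÷ 3.6 = 10.5 m/s.
L = ½ρv²S·CL = ½ × 1.19 × 10.5² × 7.71 × 0.946 = 478 N

L = 478 N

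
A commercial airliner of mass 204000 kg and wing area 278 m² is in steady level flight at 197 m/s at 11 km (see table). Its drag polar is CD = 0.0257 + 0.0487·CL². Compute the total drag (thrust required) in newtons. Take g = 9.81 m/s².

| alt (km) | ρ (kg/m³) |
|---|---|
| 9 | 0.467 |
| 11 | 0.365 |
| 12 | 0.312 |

D = 1.5×10^5 N

At 11 km, from the table: ρ = 0.365 kg/m³.
In steady level flight, lift balances weight: W = mg = 204000 × 9.81 = 2.0012×10^6 N.
q = ½ρv² = ½ × 0.365 × 197² = 7083 Pa.
CL = W/(q·S) = 2.0012×10^6 / (7083 × 278) = 1.016.
CD = 0.0257 + 0.0487 × 1.016² = 0.07601.
D = q·S·CD = 7083 × 278 × 0.07601 = 1.497×10^5 N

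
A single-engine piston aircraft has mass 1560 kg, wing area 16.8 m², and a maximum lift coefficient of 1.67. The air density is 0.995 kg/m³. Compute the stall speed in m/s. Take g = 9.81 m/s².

V_stall = 33.1 m/s

Stall occurs when L = W at CL,max. W = mg = 1560 × 9.81 = 15300 N.
V_stall = √(2W/(ρ·S·CL,max)) = √(2 × 15300 / (0.995 × 16.8 × 1.67))
V_stall = √1096 = 33.1 m/s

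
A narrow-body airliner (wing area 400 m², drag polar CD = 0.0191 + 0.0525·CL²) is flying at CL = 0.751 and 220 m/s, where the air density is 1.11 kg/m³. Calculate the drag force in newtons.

CD = 0.0191 + 0.0525 × 0.751² = 0.04871
D = ½ρv²S·CD = ½ × 1.11 × 220² × 400 × 0.04871 = 5.23×10^5 N

D = 5.23×10^5 N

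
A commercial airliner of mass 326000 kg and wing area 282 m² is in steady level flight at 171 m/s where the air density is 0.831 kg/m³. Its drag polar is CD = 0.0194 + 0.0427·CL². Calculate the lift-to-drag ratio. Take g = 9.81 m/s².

L/D = 16.5

Weight W = mg = 326000 × 9.81 = 3.1981×10^6 N; in level flight L = W.
q = ½ρv² = ½ × 0.831 × 171² = 12150 Pa.
Required CL = L/(qS) = 3.1981×10^6/(12150·282) = 0.9334.
CD = 0.0194 + 0.0427 × 0.9334² = 0.0566.
L/D = CL/CD = 0.9334 / 0.0566 = 16.5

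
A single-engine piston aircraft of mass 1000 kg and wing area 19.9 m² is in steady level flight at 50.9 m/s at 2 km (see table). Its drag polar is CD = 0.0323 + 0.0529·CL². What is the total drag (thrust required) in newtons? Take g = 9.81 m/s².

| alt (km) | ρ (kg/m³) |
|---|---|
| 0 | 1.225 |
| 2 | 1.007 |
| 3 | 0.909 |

D = 1030 N

At 2 km, from the table: ρ = 1.007 kg/m³.
Weight W = mg = 1000 × 9.81 = 9810 N; in level flight L = W.
Dynamic pressure q = 0.5 × 1.007 × 50.9² = 1304 Pa.
CL = W/(q·S) = 9810 / (1304 × 19.9) = 0.3779.
CD = 0.0323 + 0.0529 × 0.3779² = 0.03985.
D = q·S·CD = 1304 × 19.9 × 0.03985 = 1035 N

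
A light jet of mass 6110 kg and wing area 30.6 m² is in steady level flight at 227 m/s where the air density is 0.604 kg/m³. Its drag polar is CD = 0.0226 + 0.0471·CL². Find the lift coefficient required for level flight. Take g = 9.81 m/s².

CL = 0.126

Level flight ⇒ L = W = m·g = 6110 × 9.81 = 59939 N.
Dynamic pressure q = 0.5 × 0.604 × 227² = 15560 Pa.
CL = W/(q·S) = 59939 / (15560 × 30.6) = 0.1259.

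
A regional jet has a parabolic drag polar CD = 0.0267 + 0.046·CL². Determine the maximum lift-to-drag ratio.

(L/D)max = 14.3

For CD = CD0 + K·CL², (L/D)max occurs at CL* = √(CD0/K) and equals 1/(2√(K·CD0)).
(L/D)max = 1/(2√(0.046 × 0.0267)) = 1/(2 × 0.03505) = 14.3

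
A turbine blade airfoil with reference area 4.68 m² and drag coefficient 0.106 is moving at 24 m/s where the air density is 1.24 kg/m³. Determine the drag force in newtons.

D = 177 N

D = ½ρv²S·CD = ½ × 1.24 × 24² × 4.68 × 0.106 = 177 N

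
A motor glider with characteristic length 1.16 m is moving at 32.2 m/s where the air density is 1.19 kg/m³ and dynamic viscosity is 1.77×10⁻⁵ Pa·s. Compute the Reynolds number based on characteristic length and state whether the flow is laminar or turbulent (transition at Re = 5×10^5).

Re = 2.51×10^6 (turbulent)

Re = ρ·v·c/μ = 1.19 × 32.2 × 1.16 / (1.77×10⁻⁵) = 2.51×10^6
Since 2.51×10^6 > 5×10^5, the flow is turbulent.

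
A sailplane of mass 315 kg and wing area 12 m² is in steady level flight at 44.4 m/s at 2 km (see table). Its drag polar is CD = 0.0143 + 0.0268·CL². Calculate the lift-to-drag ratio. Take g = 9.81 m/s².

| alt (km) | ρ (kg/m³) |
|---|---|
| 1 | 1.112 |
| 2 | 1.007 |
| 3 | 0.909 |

L/D = 16.1

At 2 km, from the table: ρ = 1.007 kg/m³.
In steady level flight, lift balances weight: W = mg = 315 × 9.81 = 3090.2 N.
Dynamic pressure q = 0.5 × 1.007 × 44.4² = 992.6 Pa.
Required CL = L/(qS) = 3090.2/(992.6·12) = 0.2594.
CD = 0.0143 + 0.0268 × 0.2594² = 0.0161.
L/D = CL/CD = 0.2594 / 0.0161 = 16.1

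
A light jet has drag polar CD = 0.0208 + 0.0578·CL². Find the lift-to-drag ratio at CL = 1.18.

CD = 0.0208 + 0.0578 × 1.18² = 0.1013
L/D = CL/CD = 1.18 / 0.1013 = 11.7

L/D = 11.7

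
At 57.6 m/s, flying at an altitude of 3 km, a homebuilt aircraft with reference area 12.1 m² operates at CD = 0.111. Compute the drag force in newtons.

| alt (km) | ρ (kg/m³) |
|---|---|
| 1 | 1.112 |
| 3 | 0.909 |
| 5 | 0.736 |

At 3 km, from the table: ρ = 0.909 kg/m³.
D = ½ρv²S·CD = ½ × 0.909 × 57.6² × 12.1 × 0.111 = 2030 N

D = 2030 N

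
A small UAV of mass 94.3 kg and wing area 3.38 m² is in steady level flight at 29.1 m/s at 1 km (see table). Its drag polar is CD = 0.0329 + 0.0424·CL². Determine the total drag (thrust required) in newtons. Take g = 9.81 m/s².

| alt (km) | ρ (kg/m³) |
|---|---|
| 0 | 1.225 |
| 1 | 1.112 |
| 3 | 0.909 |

D = 75.2 N

At 1 km, from the table: ρ = 1.112 kg/m³.
In steady level flight, lift balances weight: W = mg = 94.3 × 9.81 = 925.08 N.
q = ½ρv² = ½ × 1.112 × 29.1² = 470.8 Pa.
CL = 2W/(ρv²S) = 2×925.08/(1.112×29.1²×3.38) = 0.5813.
CD = 0.0329 + 0.0424 × 0.5813² = 0.04723.
D = q·S·CD = 470.8 × 3.38 × 0.04723 = 75.16 N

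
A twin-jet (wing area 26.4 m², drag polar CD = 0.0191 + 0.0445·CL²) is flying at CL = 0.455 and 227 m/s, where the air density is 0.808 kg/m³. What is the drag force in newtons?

CD = 0.0191 + 0.0445 × 0.455² = 0.02831
D = ½ρv²S·CD = ½ × 0.808 × 227² × 26.4 × 0.02831 = 15600 N

D = 15600 N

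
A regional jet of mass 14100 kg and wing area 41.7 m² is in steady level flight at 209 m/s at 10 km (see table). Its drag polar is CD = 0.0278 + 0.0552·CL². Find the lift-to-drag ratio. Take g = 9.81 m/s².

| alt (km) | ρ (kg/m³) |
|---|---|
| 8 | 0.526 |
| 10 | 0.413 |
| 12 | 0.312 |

L/D = 10.4

At 10 km, from the table: ρ = 0.413 kg/m³.
In steady level flight, lift balances weight: W = mg = 14100 × 9.81 = 1.3832×10^5 N.
q = ½ρv² = ½ × 0.413 × 209² = 9020 Pa.
CL = 2W/(ρv²S) = 2×1.3832×10^5/(0.413×209²×41.7) = 0.3677.
CD = 0.0278 + 0.0552 × 0.3677² = 0.03526.
L/D = CL/CD = 0.3677 / 0.03526 = 10.4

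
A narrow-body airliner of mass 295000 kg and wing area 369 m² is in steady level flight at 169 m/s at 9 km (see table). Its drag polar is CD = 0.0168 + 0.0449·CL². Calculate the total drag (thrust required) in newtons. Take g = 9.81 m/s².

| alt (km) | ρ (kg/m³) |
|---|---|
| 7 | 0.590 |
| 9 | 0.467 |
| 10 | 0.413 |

D = 1.94×10^5 N

At 9 km, from the table: ρ = 0.467 kg/m³.
Weight W = mg = 295000 × 9.81 = 2.894×10^6 N; in level flight L = W.
Dynamic pressure q = 0.5 × 0.467 × 169² = 6669 Pa.
Required CL = L/(qS) = 2.894×10^6/(6669·369) = 1.176.
CD = 0.0168 + 0.0449 × 1.176² = 0.07889.
D = q·S·CD = 6669 × 369 × 0.07889 = 1.941×10^5 N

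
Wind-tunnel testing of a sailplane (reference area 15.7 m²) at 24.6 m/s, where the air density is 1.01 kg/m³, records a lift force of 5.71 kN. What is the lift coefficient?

From L = ½ρv²S·CL, rearranging gives CL = 2L/(ρv²S).
CL = 2 × 5710 / (1.01 × 24.6² × 15.7) = 1.19

CL = 1.19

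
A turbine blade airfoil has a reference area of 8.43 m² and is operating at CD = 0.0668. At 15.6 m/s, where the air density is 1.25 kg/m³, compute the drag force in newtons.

D = ½ρv²S·CD = ½ × 1.25 × 15.6² × 8.43 × 0.0668 = 85.7 N

D = 85.7 N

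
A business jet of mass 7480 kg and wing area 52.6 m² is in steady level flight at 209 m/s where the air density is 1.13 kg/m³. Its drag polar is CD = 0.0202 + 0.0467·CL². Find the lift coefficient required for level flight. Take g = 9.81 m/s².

CL = 0.0565

In steady level flight, lift balances weight: W = mg = 7480 × 9.81 = 73379 N.
q = ½ρv² = ½ × 1.13 × 209² = 24680 Pa.
CL = 2W/(ρv²S) = 2×73379/(1.13×209²×52.6) = 0.05653.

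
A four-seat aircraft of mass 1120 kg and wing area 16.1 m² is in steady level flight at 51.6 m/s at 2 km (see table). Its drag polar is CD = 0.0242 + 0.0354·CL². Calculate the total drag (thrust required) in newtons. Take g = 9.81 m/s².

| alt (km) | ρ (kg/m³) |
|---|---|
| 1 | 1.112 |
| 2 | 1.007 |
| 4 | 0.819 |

At 2 km, from the table: ρ = 1.007 kg/m³.
Weight W = mg = 1120 × 9.81 = 10987 N; in level flight L = W.
Dynamic pressure q = 0.5 × 1.007 × 51.6² = 1341 Pa.
CL = 2W/(ρv²S) = 2×10987/(1.007×51.6²×16.1) = 0.5091.
CD = 0.0242 + 0.0354 × 0.5091² = 0.03337.
D = q·S·CD = 1341 × 16.1 × 0.03337 = 720.3 N

D = 720 N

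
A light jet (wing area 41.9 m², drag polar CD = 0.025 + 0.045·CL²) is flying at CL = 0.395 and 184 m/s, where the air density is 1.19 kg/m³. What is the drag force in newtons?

D = 27000 N

CD = 0.025 + 0.045 × 0.395² = 0.03202
D = ½ρv²S·CD = ½ × 1.19 × 184² × 41.9 × 0.03202 = 27000 N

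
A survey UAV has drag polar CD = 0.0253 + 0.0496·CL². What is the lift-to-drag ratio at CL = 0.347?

CD = 0.0253 + 0.0496 × 0.347² = 0.03127
L/D = CL/CD = 0.347 / 0.03127 = 11.1

L/D = 11.1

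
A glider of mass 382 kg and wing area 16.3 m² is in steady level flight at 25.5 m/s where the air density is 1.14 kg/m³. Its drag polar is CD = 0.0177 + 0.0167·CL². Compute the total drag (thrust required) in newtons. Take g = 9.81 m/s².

In steady level flight, lift balances weight: W = mg = 382 × 9.81 = 3747.4 N.
Dynamic pressure q = 0.5 × 1.14 × 25.5² = 370.6 Pa.
CL = W/(q·S) = 3747.4 / (370.6 × 16.3) = 0.6203.
CD = 0.0177 + 0.0167 × 0.6203² = 0.02413.
D = q·S·CD = 370.6 × 16.3 × 0.02413 = 145.8 N

D = 146 N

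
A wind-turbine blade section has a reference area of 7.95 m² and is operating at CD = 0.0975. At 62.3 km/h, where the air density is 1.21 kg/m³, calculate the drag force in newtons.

Convert speed: v = 62.3 km/h ÷ 3.6 = 17.31 m/s.
Dynamic pressure q = ½ρv² = ½ × 1.21 × 17.31² = 181.2 Pa.
D = q·S·CD = 181.2 × 7.95 × 0.0975 = 140 N

D = 140 N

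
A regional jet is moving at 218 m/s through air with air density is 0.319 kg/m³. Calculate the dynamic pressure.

q = 7580 Pa

q = ½ρv² = ½ × 0.319 × 218² = 7580 Pa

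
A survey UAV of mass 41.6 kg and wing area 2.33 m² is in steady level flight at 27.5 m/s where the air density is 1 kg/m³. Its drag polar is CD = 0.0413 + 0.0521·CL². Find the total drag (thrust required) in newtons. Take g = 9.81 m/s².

In steady level flight, lift balances weight: W = mg = 41.6 × 9.81 = 408.1 N.
q = ½ρv² = ½ × 1 × 27.5² = 378.1 Pa.
CL = 2W/(ρv²S) = 2×408.1/(1×27.5²×2.33) = 0.4632.
CD = 0.0413 + 0.0521 × 0.4632² = 0.05248.
D = q·S·CD = 378.1 × 2.33 × 0.05248 = 46.24 N

D = 46.2 N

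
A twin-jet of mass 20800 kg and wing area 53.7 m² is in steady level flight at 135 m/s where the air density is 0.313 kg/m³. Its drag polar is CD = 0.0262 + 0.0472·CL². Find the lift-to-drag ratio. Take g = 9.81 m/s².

L/D = 12.1

In steady level flight, lift balances weight: W = mg = 20800 × 9.81 = 2.0405×10^5 N.
q = ½ρv² = ½ × 0.313 × 135² = 2852 Pa.
CL = W/(q·S) = 2.0405×10^5 / (2852 × 53.7) = 1.332.
CD = 0.0262 + 0.0472 × 1.332² = 0.11.
L/D = CL/CD = 1.332 / 0.11 = 12.1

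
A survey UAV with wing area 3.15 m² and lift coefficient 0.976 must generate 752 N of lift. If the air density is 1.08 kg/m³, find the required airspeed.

L = ½ρv²S·CL ⇒ v = √(2L/(ρ·S·CL))
v = √(2 × 752 / (1.08 × 3.15 × 0.976)) = √453 = 21.3 m/s

v = 21.3 m/s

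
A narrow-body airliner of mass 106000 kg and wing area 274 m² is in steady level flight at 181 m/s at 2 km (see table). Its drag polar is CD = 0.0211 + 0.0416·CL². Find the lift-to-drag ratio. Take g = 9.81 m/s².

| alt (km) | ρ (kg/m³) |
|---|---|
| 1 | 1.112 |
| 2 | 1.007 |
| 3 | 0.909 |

L/D = 9.87

At 2 km, from the table: ρ = 1.007 kg/m³.
In steady level flight, lift balances weight: W = mg = 106000 × 9.81 = 1.0399×10^6 N.
q = ½ρv² = ½ × 1.007 × 181² = 16500 Pa.
Required CL = L/(qS) = 1.0399×10^6/(16500·274) = 0.2301.
CD = 0.0211 + 0.0416 × 0.2301² = 0.0233.
L/D = CL/CD = 0.2301 / 0.0233 = 9.87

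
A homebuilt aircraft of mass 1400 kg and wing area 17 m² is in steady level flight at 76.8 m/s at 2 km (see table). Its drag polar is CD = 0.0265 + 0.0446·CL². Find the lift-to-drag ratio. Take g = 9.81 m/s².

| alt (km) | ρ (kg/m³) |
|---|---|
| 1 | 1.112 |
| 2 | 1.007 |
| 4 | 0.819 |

At 2 km, from the table: ρ = 1.007 kg/m³.
Level flight ⇒ L = W = m·g = 1400 × 9.81 = 13734 N.
q = ½ρv² = ½ × 1.007 × 76.8² = 2970 Pa.
CL = 2W/(ρv²S) = 2×13734/(1.007×76.8²×17) = 0.272.
CD = 0.0265 + 0.0446 × 0.272² = 0.0298.
L/D = CL/CD = 0.272 / 0.0298 = 9.13

L/D = 9.13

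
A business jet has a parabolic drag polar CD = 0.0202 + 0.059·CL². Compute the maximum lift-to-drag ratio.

(L/D)max = 14.5

For CD = CD0 + K·CL², (L/D)max occurs at CL* = √(CD0/K) and equals 1/(2√(K·CD0)).
(L/D)max = 1/(2√(0.059 × 0.0202)) = 1/(2 × 0.03452) = 14.5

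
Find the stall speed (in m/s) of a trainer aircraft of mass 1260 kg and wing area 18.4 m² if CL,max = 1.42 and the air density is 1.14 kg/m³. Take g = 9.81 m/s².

Weight W = mg = 1260 × 9.81 = 12360 N.
V_stall = √(2W/(ρ·S·CL,max)) = √(2 × 12360 / (1.14 × 18.4 × 1.42))
V_stall = √830 = 28.8 m/s

V_stall = 28.8 m/s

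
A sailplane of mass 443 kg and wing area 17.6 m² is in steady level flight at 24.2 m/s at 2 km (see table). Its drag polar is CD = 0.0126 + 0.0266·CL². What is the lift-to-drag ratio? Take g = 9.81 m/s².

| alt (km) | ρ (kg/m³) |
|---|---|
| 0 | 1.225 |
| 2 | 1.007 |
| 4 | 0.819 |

L/D = 26.8

At 2 km, from the table: ρ = 1.007 kg/m³.
Weight W = mg = 443 × 9.81 = 4345.8 N; in level flight L = W.
Dynamic pressure q = 0.5 × 1.007 × 24.2² = 294.9 Pa.
Required CL = L/(qS) = 4345.8/(294.9·17.6) = 0.8374.
CD = 0.0126 + 0.0266 × 0.8374² = 0.03125.
L/D = CL/CD = 0.8374 / 0.03125 = 26.8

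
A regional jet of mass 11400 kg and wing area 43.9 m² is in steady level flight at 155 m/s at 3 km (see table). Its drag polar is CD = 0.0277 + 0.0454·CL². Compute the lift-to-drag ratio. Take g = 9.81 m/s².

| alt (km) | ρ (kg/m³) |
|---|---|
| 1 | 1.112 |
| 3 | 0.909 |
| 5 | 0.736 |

L/D = 7.73

At 3 km, from the table: ρ = 0.909 kg/m³.
In steady level flight, lift balances weight: W = mg = 11400 × 9.81 = 1.1183×10^5 N.
q = ½ρv² = ½ × 0.909 × 155² = 10920 Pa.
CL = W/(q·S) = 1.1183×10^5 / (10920 × 43.9) = 0.2333.
CD = 0.0277 + 0.0454 × 0.2333² = 0.03017.
L/D = CL/CD = 0.2333 / 0.03017 = 7.73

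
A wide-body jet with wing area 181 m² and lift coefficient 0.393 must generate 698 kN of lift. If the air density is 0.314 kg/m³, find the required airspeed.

v = 250 m/s

L = ½ρv²S·CL ⇒ v = √(2L/(ρ·S·CL))
v = √(2 × 6.98×10^5 / (0.314 × 181 × 0.393)) = √62500 = 250 m/s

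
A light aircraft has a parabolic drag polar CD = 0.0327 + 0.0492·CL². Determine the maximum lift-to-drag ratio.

For CD = CD0 + K·CL², (L/D)max occurs at CL* = √(CD0/K) and equals 1/(2√(K·CD0)).
(L/D)max = 1/(2√(0.0492 × 0.0327)) = 1/(2 × 0.04011) = 12.5

(L/D)max = 12.5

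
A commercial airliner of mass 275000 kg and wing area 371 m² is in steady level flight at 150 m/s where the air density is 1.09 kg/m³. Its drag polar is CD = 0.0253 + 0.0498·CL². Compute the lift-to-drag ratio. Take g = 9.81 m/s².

L/D = 13.9

In steady level flight, lift balances weight: W = mg = 275000 × 9.81 = 2.6978×10^6 N.
q = ½ρv² = ½ × 1.09 × 150² = 12260 Pa.
Required CL = L/(qS) = 2.6978×10^6/(12260·371) = 0.593.
CD = 0.0253 + 0.0498 × 0.593² = 0.04281.
L/D = CL/CD = 0.593 / 0.04281 = 13.9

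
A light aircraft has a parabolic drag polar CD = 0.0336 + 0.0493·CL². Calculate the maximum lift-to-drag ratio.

For CD = CD0 + K·CL², (L/D)max occurs at CL* = √(CD0/K) and equals 1/(2√(K·CD0)).
(L/D)max = 1/(2√(0.0493 × 0.0336)) = 1/(2 × 0.0407) = 12.3

(L/D)max = 12.3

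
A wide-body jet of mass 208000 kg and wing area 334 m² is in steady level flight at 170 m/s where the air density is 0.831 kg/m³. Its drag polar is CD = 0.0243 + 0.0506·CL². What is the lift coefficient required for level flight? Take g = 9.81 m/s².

CL = 0.509

In steady level flight, lift balances weight: W = mg = 208000 × 9.81 = 2.0405×10^6 N.
Dynamic pressure q = 0.5 × 0.831 × 170² = 12010 Pa.
CL = W/(q·S) = 2.0405×10^6 / (12010 × 334) = 0.5088.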